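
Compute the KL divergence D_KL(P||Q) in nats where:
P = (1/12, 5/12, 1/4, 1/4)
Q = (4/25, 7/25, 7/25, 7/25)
0.0546 nats

KL divergence: D_KL(P||Q) = Σ p(x) log(p(x)/q(x))

Computing term by term:
  x=0: 1/12 × log_e[(1/12)/(4/25)] = 1/12 × -0.6523 = -0.0544
  x=1: 5/12 × log_e[(5/12)/(7/25)] = 5/12 × 0.3975 = 0.1656
  x=2: 1/4 × log_e[(1/4)/(7/25)] = 1/4 × -0.1133 = -0.0283
  x=3: 1/4 × log_e[(1/4)/(7/25)] = 1/4 × -0.1133 = -0.0283

D_KL(P||Q) = 0.0546 nats

Note: KL divergence is always non-negative and equals 0 iff P = Q.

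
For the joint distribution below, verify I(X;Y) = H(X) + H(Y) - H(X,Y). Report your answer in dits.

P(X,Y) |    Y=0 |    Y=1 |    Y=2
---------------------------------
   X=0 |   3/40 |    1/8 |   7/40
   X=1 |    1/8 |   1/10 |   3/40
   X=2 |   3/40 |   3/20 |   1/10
I(X;Y) = 0.0138 dits

Mutual information has multiple equivalent forms:
- I(X;Y) = H(X) - H(X|Y)
- I(X;Y) = H(Y) - H(Y|X)
- I(X;Y) = H(X) + H(Y) - H(X,Y)

Computing all quantities:
H(X) = 0.4752, H(Y) = 0.4735, H(X,Y) = 0.9349
H(X|Y) = 0.4614, H(Y|X) = 0.4597

Verification:
H(X) - H(X|Y) = 0.4752 - 0.4614 = 0.0138
H(Y) - H(Y|X) = 0.4735 - 0.4597 = 0.0138
H(X) + H(Y) - H(X,Y) = 0.4752 + 0.4735 - 0.9349 = 0.0138

All forms give I(X;Y) = 0.0138 dits. ✓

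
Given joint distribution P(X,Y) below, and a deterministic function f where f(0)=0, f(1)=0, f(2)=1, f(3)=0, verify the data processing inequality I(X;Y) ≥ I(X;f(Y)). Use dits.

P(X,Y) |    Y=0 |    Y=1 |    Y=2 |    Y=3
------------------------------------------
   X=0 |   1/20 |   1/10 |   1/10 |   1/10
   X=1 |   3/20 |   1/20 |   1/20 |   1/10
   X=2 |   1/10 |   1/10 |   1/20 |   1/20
I(X;Y) = 0.0249, I(X;f(Y)) = 0.0053, inequality holds: 0.0249 ≥ 0.0053

Data Processing Inequality: For any Markov chain X → Y → Z, we have I(X;Y) ≥ I(X;Z).

Here Z = f(Y) is a deterministic function of Y, forming X → Y → Z.

Original I(X;Y) = 0.0249 dits

After applying f:
P(X,Z) where Z=f(Y):
- P(X,Z=0) = P(X,Y=0) + P(X,Y=1) + P(X,Y=3)
- P(X,Z=1) = P(X,Y=2)

I(X;Z) = I(X;f(Y)) = 0.0053 dits

Verification: 0.0249 ≥ 0.0053 ✓

Information cannot be created by processing; the function f can only lose information about X.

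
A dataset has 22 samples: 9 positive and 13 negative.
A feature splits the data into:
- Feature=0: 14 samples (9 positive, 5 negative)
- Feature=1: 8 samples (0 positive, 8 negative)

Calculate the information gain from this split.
0.3777 bits

Information Gain = H(Y) - H(Y|Feature)

Before split:
P(positive) = 9/22 = 0.4091
H(Y) = 0.9760 bits

After split:
Feature=0: H = 0.9403 bits (weight = 14/22)
Feature=1: H = 0.0000 bits (weight = 8/22)
H(Y|Feature) = (14/22)×0.9403 + (8/22)×0.0000 = 0.5984 bits

Information Gain = 0.9760 - 0.5984 = 0.3777 bits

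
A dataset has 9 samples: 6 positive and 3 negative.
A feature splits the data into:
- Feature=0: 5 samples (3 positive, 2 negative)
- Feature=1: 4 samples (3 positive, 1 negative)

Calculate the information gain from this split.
0.0183 bits

Information Gain = H(Y) - H(Y|Feature)

Before split:
P(positive) = 6/9 = 0.6667
H(Y) = 0.9183 bits

After split:
Feature=0: H = 0.9710 bits (weight = 5/9)
Feature=1: H = 0.8113 bits (weight = 4/9)
H(Y|Feature) = (5/9)×0.9710 + (4/9)×0.8113 = 0.9000 bits

Information Gain = 0.9183 - 0.9000 = 0.0183 bits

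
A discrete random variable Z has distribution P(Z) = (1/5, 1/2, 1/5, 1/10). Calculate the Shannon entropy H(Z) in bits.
1.7610 bits

Shannon entropy is H(X) = -Σ p(x) log p(x).

For P = (1/5, 1/2, 1/5, 1/10):
H = -1/5 × log_2(1/5) -1/2 × log_2(1/2) -1/5 × log_2(1/5) -1/10 × log_2(1/10)
H = 1.7610 bits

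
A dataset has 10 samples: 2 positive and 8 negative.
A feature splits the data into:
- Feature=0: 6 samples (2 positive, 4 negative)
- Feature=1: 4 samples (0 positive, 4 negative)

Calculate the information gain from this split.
0.1710 bits

Information Gain = H(Y) - H(Y|Feature)

Before split:
P(positive) = 2/10 = 0.2000
H(Y) = 0.7219 bits

After split:
Feature=0: H = 0.9183 bits (weight = 6/10)
Feature=1: H = 0.0000 bits (weight = 4/10)
H(Y|Feature) = (6/10)×0.9183 + (4/10)×0.0000 = 0.5510 bits

Information Gain = 0.7219 - 0.5510 = 0.1710 bits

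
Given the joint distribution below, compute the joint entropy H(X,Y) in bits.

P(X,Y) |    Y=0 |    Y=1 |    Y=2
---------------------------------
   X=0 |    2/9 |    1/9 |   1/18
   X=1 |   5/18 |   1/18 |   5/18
2.3244 bits

Joint entropy is H(X,Y) = -Σ_{x,y} p(x,y) log p(x,y).

Summing over all non-zero entries:
H(X,Y) = -[2/9·log_2(2/9) + 1/9·log_2(1/9) + 1/18·log_2(1/18) + 5/18·log_2(5/18) + 1/18·log_2(1/18) + 5/18·log_2(5/18)]
H(X,Y) = 2.3244 bits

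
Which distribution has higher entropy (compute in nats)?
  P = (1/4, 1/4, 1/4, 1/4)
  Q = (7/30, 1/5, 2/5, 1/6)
P

Computing entropies in nats:
H(P) = 1.3863
H(Q) = 1.3266

Distribution P has higher entropy.

Intuition: The distribution closer to uniform (more spread out) has higher entropy.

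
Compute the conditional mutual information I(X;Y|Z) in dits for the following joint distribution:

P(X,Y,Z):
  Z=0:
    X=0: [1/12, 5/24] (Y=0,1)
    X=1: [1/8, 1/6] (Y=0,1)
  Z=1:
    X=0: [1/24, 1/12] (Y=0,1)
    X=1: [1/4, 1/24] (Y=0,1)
0.0269 dits

Conditional mutual information: I(X;Y|Z) = H(X|Z) + H(Y|Z) - H(X,Y|Z)

H(Z) = 0.2950
H(X,Z) = 0.5811 → H(X|Z) = 0.2861
H(Y,Z) = 0.5706 → H(Y|Z) = 0.2757
H(X,Y,Z) = 0.8299 → H(X,Y|Z) = 0.5349

I(X;Y|Z) = 0.2861 + 0.2757 - 0.5349 = 0.0269 dits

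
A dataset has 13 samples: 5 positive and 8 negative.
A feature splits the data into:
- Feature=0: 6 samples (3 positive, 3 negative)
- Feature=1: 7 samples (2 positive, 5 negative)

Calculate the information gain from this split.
0.0349 bits

Information Gain = H(Y) - H(Y|Feature)

Before split:
P(positive) = 5/13 = 0.3846
H(Y) = 0.9612 bits

After split:
Feature=0: H = 1.0000 bits (weight = 6/13)
Feature=1: H = 0.8631 bits (weight = 7/13)
H(Y|Feature) = (6/13)×1.0000 + (7/13)×0.8631 = 0.9263 bits

Information Gain = 0.9612 - 0.9263 = 0.0349 bits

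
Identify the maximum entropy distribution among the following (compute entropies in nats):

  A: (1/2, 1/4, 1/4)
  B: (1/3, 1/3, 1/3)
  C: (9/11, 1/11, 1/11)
B

For a discrete distribution over n outcomes, entropy is maximized by the uniform distribution.

Computing entropies:
H(A) = 1.0397 nats
H(B) = 1.0986 nats
H(C) = 0.6002 nats

The uniform distribution (where all probabilities equal 1/3) achieves the maximum entropy of log_e(3) = 1.0986 nats.

Distribution B has the highest entropy.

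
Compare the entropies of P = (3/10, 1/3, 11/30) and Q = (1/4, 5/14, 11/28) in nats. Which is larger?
P

Computing entropies in nats:
H(P) = 1.0953
H(Q) = 1.0813

Distribution P has higher entropy.

Intuition: The distribution closer to uniform (more spread out) has higher entropy.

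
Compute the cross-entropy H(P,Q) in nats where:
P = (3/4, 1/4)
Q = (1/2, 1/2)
0.6931 nats

Cross-entropy: H(P,Q) = -Σ p(x) log q(x)

Alternatively: H(P,Q) = H(P) + D_KL(P||Q)
H(P) = 0.5623 nats
D_KL(P||Q) = 0.1308 nats

H(P,Q) = 0.5623 + 0.1308 = 0.6931 nats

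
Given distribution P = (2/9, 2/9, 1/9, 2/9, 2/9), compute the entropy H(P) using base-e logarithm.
1.5811 nats

Shannon entropy is H(X) = -Σ p(x) log p(x).

For P = (2/9, 2/9, 1/9, 2/9, 2/9):
H = -2/9 × log_e(2/9) -2/9 × log_e(2/9) -1/9 × log_e(1/9) -2/9 × log_e(2/9) -2/9 × log_e(2/9)
H = 1.5811 nats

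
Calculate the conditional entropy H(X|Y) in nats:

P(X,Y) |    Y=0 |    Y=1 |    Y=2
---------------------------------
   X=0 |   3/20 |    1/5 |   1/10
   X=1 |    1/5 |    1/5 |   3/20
0.6845 nats

Using the chain rule: H(X|Y) = H(X,Y) - H(Y)

First, compute H(X,Y) = 1.7651 nats

Marginal P(Y) = (7/20, 2/5, 1/4)
H(Y) = 1.0805 nats

H(X|Y) = H(X,Y) - H(Y) = 1.7651 - 1.0805 = 0.6845 nats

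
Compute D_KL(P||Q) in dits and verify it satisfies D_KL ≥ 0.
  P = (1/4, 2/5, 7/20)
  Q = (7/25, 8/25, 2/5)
0.0062 dits

KL divergence satisfies the Gibbs inequality: D_KL(P||Q) ≥ 0 for all distributions P, Q.

D_KL(P||Q) = Σ p(x) log(p(x)/q(x))
Term by term:
  x=0: 1/4 × log_10[(1/4)/(7/25)] = -0.0123
  x=1: 2/5 × log_10[(2/5)/(8/25)] = 0.0388
  x=2: 7/20 × log_10[(7/20)/(2/5)] = -0.0203
D_KL(P||Q) = 0.0062 dits

D_KL(P||Q) = 0.0062 ≥ 0 ✓

This non-negativity is a fundamental property: relative entropy cannot be negative because it measures how different Q is from P.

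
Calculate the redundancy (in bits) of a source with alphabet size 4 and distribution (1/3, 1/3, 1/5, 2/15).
0.0914 bits

Redundancy measures how far a source is from maximum entropy:
R = H_max - H(X)

Maximum entropy for 4 symbols: H_max = log_2(4) = 2.0000 bits
Actual entropy: H(X) = 1.9086 bits
Redundancy: R = 2.0000 - 1.9086 = 0.0914 bits

This redundancy represents potential for compression: the source could be compressed by 0.0914 bits per symbol.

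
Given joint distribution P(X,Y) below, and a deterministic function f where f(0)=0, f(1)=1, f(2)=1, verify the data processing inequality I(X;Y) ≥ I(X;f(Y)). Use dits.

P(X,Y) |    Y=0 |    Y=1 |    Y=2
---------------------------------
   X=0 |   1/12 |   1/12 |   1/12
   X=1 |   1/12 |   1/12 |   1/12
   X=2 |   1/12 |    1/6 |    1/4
I(X;Y) = 0.0098, I(X;f(Y)) = 0.0082, inequality holds: 0.0098 ≥ 0.0082

Data Processing Inequality: For any Markov chain X → Y → Z, we have I(X;Y) ≥ I(X;Z).

Here Z = f(Y) is a deterministic function of Y, forming X → Y → Z.

Original I(X;Y) = 0.0098 dits

After applying f:
P(X,Z) where Z=f(Y):
- P(X,Z=0) = P(X,Y=0)
- P(X,Z=1) = P(X,Y=1) + P(X,Y=2)

I(X;Z) = I(X;f(Y)) = 0.0082 dits

Verification: 0.0098 ≥ 0.0082 ✓

Information cannot be created by processing; the function f can only lose information about X.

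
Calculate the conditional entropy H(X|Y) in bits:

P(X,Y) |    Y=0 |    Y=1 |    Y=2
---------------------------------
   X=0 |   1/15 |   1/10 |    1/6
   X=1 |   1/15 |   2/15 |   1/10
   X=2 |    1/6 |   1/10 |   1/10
1.5188 bits

Using the chain rule: H(X|Y) = H(X,Y) - H(Y)

First, compute H(X,Y) = 3.0989 bits

Marginal P(Y) = (3/10, 1/3, 11/30)
H(Y) = 1.5801 bits

H(X|Y) = H(X,Y) - H(Y) = 3.0989 - 1.5801 = 1.5188 bits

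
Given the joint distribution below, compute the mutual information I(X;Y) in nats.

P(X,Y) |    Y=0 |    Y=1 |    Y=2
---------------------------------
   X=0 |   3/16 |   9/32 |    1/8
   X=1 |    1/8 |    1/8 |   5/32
0.0212 nats

Mutual information: I(X;Y) = H(X) + H(Y) - H(X,Y)

Marginals:
P(X) = (19/32, 13/32), H(X) = 0.6755 nats
P(Y) = (5/16, 13/32, 9/32), H(Y) = 1.0862 nats

Joint entropy: H(X,Y) = 1.7405 nats

I(X;Y) = 0.6755 + 1.0862 - 1.7405 = 0.0212 nats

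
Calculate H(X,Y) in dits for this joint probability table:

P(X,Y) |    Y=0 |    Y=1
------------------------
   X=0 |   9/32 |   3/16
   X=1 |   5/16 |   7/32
0.5935 dits

Joint entropy is H(X,Y) = -Σ_{x,y} p(x,y) log p(x,y).

Summing over all non-zero entries:
H(X,Y) = -[9/32·log_10(9/32) + 3/16·log_10(3/16) + 5/16·log_10(5/16) + 7/32·log_10(7/32)]
H(X,Y) = 0.5935 dits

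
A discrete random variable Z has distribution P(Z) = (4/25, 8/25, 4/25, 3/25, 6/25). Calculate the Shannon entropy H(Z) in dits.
0.6723 dits

Shannon entropy is H(X) = -Σ p(x) log p(x).

For P = (4/25, 8/25, 4/25, 3/25, 6/25):
H = -4/25 × log_10(4/25) -8/25 × log_10(8/25) -4/25 × log_10(4/25) -3/25 × log_10(3/25) -6/25 × log_10(6/25)
H = 0.6723 dits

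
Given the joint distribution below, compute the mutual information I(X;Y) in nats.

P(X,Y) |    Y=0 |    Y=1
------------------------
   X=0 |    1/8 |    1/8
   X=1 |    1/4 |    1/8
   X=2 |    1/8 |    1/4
0.0425 nats

Mutual information: I(X;Y) = H(X) + H(Y) - H(X,Y)

Marginals:
P(X) = (1/4, 3/8, 3/8), H(X) = 1.0822 nats
P(Y) = (1/2, 1/2), H(Y) = 0.6931 nats

Joint entropy: H(X,Y) = 1.7329 nats

I(X;Y) = 1.0822 + 0.6931 - 1.7329 = 0.0425 nats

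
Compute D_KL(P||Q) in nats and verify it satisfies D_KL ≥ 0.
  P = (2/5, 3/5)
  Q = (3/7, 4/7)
0.0017 nats

KL divergence satisfies the Gibbs inequality: D_KL(P||Q) ≥ 0 for all distributions P, Q.

D_KL(P||Q) = Σ p(x) log(p(x)/q(x))
Term by term:
  x=0: 2/5 × log_e[(2/5)/(3/7)] = -0.0276
  x=1: 3/5 × log_e[(3/5)/(4/7)] = 0.0293
D_KL(P||Q) = 0.0017 nats

D_KL(P||Q) = 0.0017 ≥ 0 ✓

This non-negativity is a fundamental property: relative entropy cannot be negative because it measures how different Q is from P.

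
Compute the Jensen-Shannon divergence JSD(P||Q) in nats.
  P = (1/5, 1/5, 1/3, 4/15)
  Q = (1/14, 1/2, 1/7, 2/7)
0.0688 nats

Jensen-Shannon divergence is:
JSD(P||Q) = 0.5 × D_KL(P||M) + 0.5 × D_KL(Q||M)
where M = 0.5 × (P + Q) is the mixture distribution.

M = 0.5 × (1/5, 1/5, 1/3, 4/15) + 0.5 × (1/14, 1/2, 1/7, 2/7) = (0.135714, 7/20, 5/21, 0.27619)

D_KL(P||M) = 0.0684 nats
D_KL(Q||M) = 0.0692 nats

JSD(P||Q) = 0.5 × 0.0684 + 0.5 × 0.0692 = 0.0688 nats

Unlike KL divergence, JSD is symmetric and bounded: 0 ≤ JSD ≤ log(2).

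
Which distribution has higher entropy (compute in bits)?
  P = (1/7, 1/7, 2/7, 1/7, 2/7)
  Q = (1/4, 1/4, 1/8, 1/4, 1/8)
Q

Computing entropies in bits:
H(P) = 2.2359
H(Q) = 2.2500

Distribution Q has higher entropy.

Intuition: The distribution closer to uniform (more spread out) has higher entropy.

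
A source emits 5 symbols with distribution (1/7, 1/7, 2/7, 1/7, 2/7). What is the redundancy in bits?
0.0860 bits

Redundancy measures how far a source is from maximum entropy:
R = H_max - H(X)

Maximum entropy for 5 symbols: H_max = log_2(5) = 2.3219 bits
Actual entropy: H(X) = 2.2359 bits
Redundancy: R = 2.3219 - 2.2359 = 0.0860 bits

This redundancy represents potential for compression: the source could be compressed by 0.0860 bits per symbol.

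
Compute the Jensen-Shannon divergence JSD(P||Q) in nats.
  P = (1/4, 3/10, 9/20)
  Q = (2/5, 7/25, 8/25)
0.0144 nats

Jensen-Shannon divergence is:
JSD(P||Q) = 0.5 × D_KL(P||M) + 0.5 × D_KL(Q||M)
where M = 0.5 × (P + Q) is the mixture distribution.

M = 0.5 × (1/4, 3/10, 9/20) + 0.5 × (2/5, 7/25, 8/25) = (13/40, 0.29, 0.385)

D_KL(P||M) = 0.0148 nats
D_KL(Q||M) = 0.0141 nats

JSD(P||Q) = 0.5 × 0.0148 + 0.5 × 0.0141 = 0.0144 nats

Unlike KL divergence, JSD is symmetric and bounded: 0 ≤ JSD ≤ log(2).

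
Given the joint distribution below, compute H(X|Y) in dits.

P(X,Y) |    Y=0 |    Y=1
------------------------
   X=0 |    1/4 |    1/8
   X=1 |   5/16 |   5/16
0.2815 dits

Using the chain rule: H(X|Y) = H(X,Y) - H(Y)

First, compute H(X,Y) = 0.5791 dits

Marginal P(Y) = (9/16, 7/16)
H(Y) = 0.2976 dits

H(X|Y) = H(X,Y) - H(Y) = 0.5791 - 0.2976 = 0.2815 dits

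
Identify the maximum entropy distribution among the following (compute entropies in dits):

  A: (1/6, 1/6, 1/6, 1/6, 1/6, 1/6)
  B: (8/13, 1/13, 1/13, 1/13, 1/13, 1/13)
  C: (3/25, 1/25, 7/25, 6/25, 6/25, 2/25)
A

For a discrete distribution over n outcomes, entropy is maximized by the uniform distribution.

Computing entropies:
H(A) = 0.7782 dits
H(B) = 0.5582 dits
H(C) = 0.7065 dits

The uniform distribution (where all probabilities equal 1/6) achieves the maximum entropy of log_10(6) = 0.7782 dits.

Distribution A has the highest entropy.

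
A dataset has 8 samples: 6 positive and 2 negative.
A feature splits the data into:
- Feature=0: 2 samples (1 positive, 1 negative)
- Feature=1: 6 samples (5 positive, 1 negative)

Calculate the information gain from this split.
0.0738 bits

Information Gain = H(Y) - H(Y|Feature)

Before split:
P(positive) = 6/8 = 0.7500
H(Y) = 0.8113 bits

After split:
Feature=0: H = 1.0000 bits (weight = 2/8)
Feature=1: H = 0.6500 bits (weight = 6/8)
H(Y|Feature) = (2/8)×1.0000 + (6/8)×0.6500 = 0.7375 bits

Information Gain = 0.8113 - 0.7375 = 0.0738 bits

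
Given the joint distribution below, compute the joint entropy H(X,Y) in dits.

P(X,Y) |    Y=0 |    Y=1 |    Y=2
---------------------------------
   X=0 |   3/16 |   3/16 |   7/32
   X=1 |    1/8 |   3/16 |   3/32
0.7626 dits

Joint entropy is H(X,Y) = -Σ_{x,y} p(x,y) log p(x,y).

Summing over all non-zero entries:
H(X,Y) = -[3/16·log_10(3/16) + 3/16·log_10(3/16) + 7/32·log_10(7/32) + 1/8·log_10(1/8) + 3/16·log_10(3/16) + 3/32·log_10(3/32)]
H(X,Y) = 0.7626 dits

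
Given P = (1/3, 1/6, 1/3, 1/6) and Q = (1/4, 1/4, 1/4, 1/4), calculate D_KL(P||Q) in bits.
0.0817 bits

KL divergence: D_KL(P||Q) = Σ p(x) log(p(x)/q(x))

Computing term by term:
  x=0: 1/3 × log_2[(1/3)/(1/4)] = 1/3 × 0.4150 = 0.1383
  x=1: 1/6 × log_2[(1/6)/(1/4)] = 1/6 × -0.5850 = -0.0975
  x=2: 1/3 × log_2[(1/3)/(1/4)] = 1/3 × 0.4150 = 0.1383
  x=3: 1/6 × log_2[(1/6)/(1/4)] = 1/6 × -0.5850 = -0.0975

D_KL(P||Q) = 0.0817 bits

Note: KL divergence is always non-negative and equals 0 iff P = Q.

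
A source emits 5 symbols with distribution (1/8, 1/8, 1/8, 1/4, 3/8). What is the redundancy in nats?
0.1153 nats

Redundancy measures how far a source is from maximum entropy:
R = H_max - H(X)

Maximum entropy for 5 symbols: H_max = log_e(5) = 1.6094 nats
Actual entropy: H(X) = 1.4942 nats
Redundancy: R = 1.6094 - 1.4942 = 0.1153 nats

This redundancy represents potential for compression: the source could be compressed by 0.1153 nats per symbol.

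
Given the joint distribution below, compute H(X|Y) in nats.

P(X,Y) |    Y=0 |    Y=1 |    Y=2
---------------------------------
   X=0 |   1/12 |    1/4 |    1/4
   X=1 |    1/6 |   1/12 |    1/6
0.6270 nats

Using the chain rule: H(X|Y) = H(X,Y) - H(Y)

First, compute H(X,Y) = 1.7046 nats

Marginal P(Y) = (1/4, 1/3, 5/12)
H(Y) = 1.0776 nats

H(X|Y) = H(X,Y) - H(Y) = 1.7046 - 1.0776 = 0.6270 nats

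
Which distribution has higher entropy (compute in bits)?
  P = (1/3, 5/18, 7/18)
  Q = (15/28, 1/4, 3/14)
P

Computing entropies in bits:
H(P) = 1.5715
H(Q) = 1.4586

Distribution P has higher entropy.

Intuition: The distribution closer to uniform (more spread out) has higher entropy.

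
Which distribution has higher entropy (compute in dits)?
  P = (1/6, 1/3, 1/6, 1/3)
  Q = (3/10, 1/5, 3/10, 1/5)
Q

Computing entropies in dits:
H(P) = 0.5775
H(Q) = 0.5933

Distribution Q has higher entropy.

Intuition: The distribution closer to uniform (more spread out) has higher entropy.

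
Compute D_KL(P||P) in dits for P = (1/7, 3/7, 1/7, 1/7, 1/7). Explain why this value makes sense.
0.0000 dits

KL divergence satisfies the Gibbs inequality: D_KL(P||Q) ≥ 0 for all distributions P, Q.

D_KL(P||Q) = Σ p(x) log(p(x)/q(x))
Each term is p(x) × log_10(p(x)/p(x)) = p(x) × log_10(1) = 0, so the sum is 0.
D_KL(P||Q) = 0.0000 dits

When P = Q, the KL divergence is exactly 0, as there is no 'divergence' between identical distributions.

This non-negativity is a fundamental property: relative entropy cannot be negative because it measures how different Q is from P.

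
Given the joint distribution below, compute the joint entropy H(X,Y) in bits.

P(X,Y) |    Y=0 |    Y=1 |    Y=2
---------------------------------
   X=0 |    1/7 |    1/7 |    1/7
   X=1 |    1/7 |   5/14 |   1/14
2.4067 bits

Joint entropy is H(X,Y) = -Σ_{x,y} p(x,y) log p(x,y).

Summing over all non-zero entries:
H(X,Y) = -[1/7·log_2(1/7) + 1/7·log_2(1/7) + 1/7·log_2(1/7) + 1/7·log_2(1/7) + 5/14·log_2(5/14) + 1/14·log_2(1/14)]
H(X,Y) = 2.4067 bits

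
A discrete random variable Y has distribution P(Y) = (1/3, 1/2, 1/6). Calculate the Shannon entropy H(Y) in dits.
0.4392 dits

Shannon entropy is H(X) = -Σ p(x) log p(x).

For P = (1/3, 1/2, 1/6):
H = -1/3 × log_10(1/3) -1/2 × log_10(1/2) -1/6 × log_10(1/6)
H = 0.4392 dits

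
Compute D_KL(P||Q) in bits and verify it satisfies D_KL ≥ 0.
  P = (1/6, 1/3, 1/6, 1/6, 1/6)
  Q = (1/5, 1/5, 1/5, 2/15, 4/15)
0.0986 bits

KL divergence satisfies the Gibbs inequality: D_KL(P||Q) ≥ 0 for all distributions P, Q.

D_KL(P||Q) = Σ p(x) log(p(x)/q(x))
Term by term:
  x=0: 1/6 × log_2[(1/6)/(1/5)] = -0.0438
  x=1: 1/3 × log_2[(1/3)/(1/5)] = 0.2457
  x=2: 1/6 × log_2[(1/6)/(1/5)] = -0.0438
  x=3: 1/6 × log_2[(1/6)/(2/15)] = 0.0537
  x=4: 1/6 × log_2[(1/6)/(4/15)] = -0.1130
D_KL(P||Q) = 0.0986 bits

D_KL(P||Q) = 0.0986 ≥ 0 ✓

This non-negativity is a fundamental property: relative entropy cannot be negative because it measures how different Q is from P.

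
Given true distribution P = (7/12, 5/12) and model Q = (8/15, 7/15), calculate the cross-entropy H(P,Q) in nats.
0.6842 nats

Cross-entropy: H(P,Q) = -Σ p(x) log q(x)

Alternatively: H(P,Q) = H(P) + D_KL(P||Q)
H(P) = 0.6792 nats
D_KL(P||Q) = 0.0051 nats

H(P,Q) = 0.6792 + 0.0051 = 0.6842 nats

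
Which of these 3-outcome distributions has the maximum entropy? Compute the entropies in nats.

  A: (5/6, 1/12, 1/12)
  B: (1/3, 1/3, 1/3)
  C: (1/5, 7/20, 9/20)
B

For a discrete distribution over n outcomes, entropy is maximized by the uniform distribution.

Computing entropies:
H(A) = 0.5661 nats
H(B) = 1.0986 nats
H(C) = 1.0487 nats

The uniform distribution (where all probabilities equal 1/3) achieves the maximum entropy of log_e(3) = 1.0986 nats.

Distribution B has the highest entropy.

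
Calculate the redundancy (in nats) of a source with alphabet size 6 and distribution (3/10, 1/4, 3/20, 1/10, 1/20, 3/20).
0.1348 nats

Redundancy measures how far a source is from maximum entropy:
R = H_max - H(X)

Maximum entropy for 6 symbols: H_max = log_e(6) = 1.7918 nats
Actual entropy: H(X) = 1.6569 nats
Redundancy: R = 1.7918 - 1.6569 = 0.1348 nats

This redundancy represents potential for compression: the source could be compressed by 0.1348 nats per symbol.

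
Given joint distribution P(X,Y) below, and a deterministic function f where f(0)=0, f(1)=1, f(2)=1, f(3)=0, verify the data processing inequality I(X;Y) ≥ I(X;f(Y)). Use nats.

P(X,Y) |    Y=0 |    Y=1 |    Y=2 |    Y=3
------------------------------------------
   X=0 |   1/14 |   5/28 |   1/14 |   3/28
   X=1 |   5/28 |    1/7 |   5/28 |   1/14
I(X;Y) = 0.0428, I(X;f(Y)) = 0.0002, inequality holds: 0.0428 ≥ 0.0002

Data Processing Inequality: For any Markov chain X → Y → Z, we have I(X;Y) ≥ I(X;Z).

Here Z = f(Y) is a deterministic function of Y, forming X → Y → Z.

Original I(X;Y) = 0.0428 nats

After applying f:
P(X,Z) where Z=f(Y):
- P(X,Z=0) = P(X,Y=0) + P(X,Y=3)
- P(X,Z=1) = P(X,Y=1) + P(X,Y=2)

I(X;Z) = I(X;f(Y)) = 0.0002 nats

Verification: 0.0428 ≥ 0.0002 ✓

Information cannot be created by processing; the function f can only lose information about X.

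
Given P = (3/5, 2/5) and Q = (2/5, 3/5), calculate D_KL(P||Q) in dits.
0.0352 dits

KL divergence: D_KL(P||Q) = Σ p(x) log(p(x)/q(x))

Computing term by term:
  x=0: 3/5 × log_10[(3/5)/(2/5)] = 3/5 × 0.1761 = 0.1057
  x=1: 2/5 × log_10[(2/5)/(3/5)] = 2/5 × -0.1761 = -0.0704

D_KL(P||Q) = 0.0352 dits

Note: KL divergence is always non-negative and equals 0 iff P = Q.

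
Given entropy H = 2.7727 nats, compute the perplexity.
16.0018

Perplexity is e^H (or exp(H) for natural log).

H = 2.7727 nats
Perplexity = e^2.7727 = 16.0018

Interpretation: The model's uncertainty is equivalent to choosing uniformly among 16.0 options.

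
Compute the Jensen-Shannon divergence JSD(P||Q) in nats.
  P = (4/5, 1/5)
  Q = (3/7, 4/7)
0.0751 nats

Jensen-Shannon divergence is:
JSD(P||Q) = 0.5 × D_KL(P||M) + 0.5 × D_KL(Q||M)
where M = 0.5 × (P + Q) is the mixture distribution.

M = 0.5 × (4/5, 1/5) + 0.5 × (3/7, 4/7) = (0.614286, 0.385714)

D_KL(P||M) = 0.0800 nats
D_KL(Q||M) = 0.0703 nats

JSD(P||Q) = 0.5 × 0.0800 + 0.5 × 0.0703 = 0.0751 nats

Unlike KL divergence, JSD is symmetric and bounded: 0 ≤ JSD ≤ log(2).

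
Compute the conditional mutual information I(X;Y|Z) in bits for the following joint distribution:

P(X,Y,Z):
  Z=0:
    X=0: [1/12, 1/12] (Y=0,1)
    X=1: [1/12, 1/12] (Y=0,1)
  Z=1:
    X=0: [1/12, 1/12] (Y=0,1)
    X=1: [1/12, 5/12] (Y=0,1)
0.0492 bits

Conditional mutual information: I(X;Y|Z) = H(X|Z) + H(Y|Z) - H(X,Y|Z)

H(Z) = 0.9183
H(X,Z) = 1.7925 → H(X|Z) = 0.8742
H(Y,Z) = 1.7925 → H(Y|Z) = 0.8742
H(X,Y,Z) = 2.6175 → H(X,Y|Z) = 1.6992

I(X;Y|Z) = 0.8742 + 0.8742 - 1.6992 = 0.0492 bits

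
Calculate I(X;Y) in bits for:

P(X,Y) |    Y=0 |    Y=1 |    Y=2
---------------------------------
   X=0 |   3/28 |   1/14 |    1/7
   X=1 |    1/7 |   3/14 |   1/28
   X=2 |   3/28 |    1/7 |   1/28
0.1176 bits

Mutual information: I(X;Y) = H(X) + H(Y) - H(X,Y)

Marginals:
P(X) = (9/28, 11/28, 2/7), H(X) = 1.5722 bits
P(Y) = (5/14, 3/7, 3/14), H(Y) = 1.5306 bits

Joint entropy: H(X,Y) = 2.9852 bits

I(X;Y) = 1.5722 + 1.5306 - 2.9852 = 0.1176 bits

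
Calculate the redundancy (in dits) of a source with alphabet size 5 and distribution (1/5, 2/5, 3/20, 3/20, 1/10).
0.0528 dits

Redundancy measures how far a source is from maximum entropy:
R = H_max - H(X)

Maximum entropy for 5 symbols: H_max = log_10(5) = 0.6990 dits
Actual entropy: H(X) = 0.6461 dits
Redundancy: R = 0.6990 - 0.6461 = 0.0528 dits

This redundancy represents potential for compression: the source could be compressed by 0.0528 dits per symbol.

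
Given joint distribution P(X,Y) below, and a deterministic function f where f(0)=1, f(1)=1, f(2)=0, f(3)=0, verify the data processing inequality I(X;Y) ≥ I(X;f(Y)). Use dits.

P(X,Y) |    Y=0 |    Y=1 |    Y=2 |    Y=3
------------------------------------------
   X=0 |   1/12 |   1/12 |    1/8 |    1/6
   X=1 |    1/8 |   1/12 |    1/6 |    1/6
I(X;Y) = 0.0016, I(X;f(Y)) = 0.0001, inequality holds: 0.0016 ≥ 0.0001

Data Processing Inequality: For any Markov chain X → Y → Z, we have I(X;Y) ≥ I(X;Z).

Here Z = f(Y) is a deterministic function of Y, forming X → Y → Z.

Original I(X;Y) = 0.0016 dits

After applying f:
P(X,Z) where Z=f(Y):
- P(X,Z=0) = P(X,Y=2) + P(X,Y=3)
- P(X,Z=1) = P(X,Y=0) + P(X,Y=1)

I(X;Z) = I(X;f(Y)) = 0.0001 dits

Verification: 0.0016 ≥ 0.0001 ✓

Information cannot be created by processing; the function f can only lose information about X.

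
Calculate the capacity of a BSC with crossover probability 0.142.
0.4105 bits

For a binary symmetric channel (BSC) with error probability p:
Capacity C = 1 - H(p) bits per symbol

where H(p) = -p log₂(p) - (1-p) log₂(1-p) is the binary entropy function.

H(0.142) = 0.5895 bits
C = 1 - 0.5895 = 0.4105 bits per symbol

This means we can reliably transmit up to 0.4105 bits of information per channel use.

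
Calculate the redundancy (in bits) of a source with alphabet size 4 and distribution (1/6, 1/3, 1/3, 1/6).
0.0817 bits

Redundancy measures how far a source is from maximum entropy:
R = H_max - H(X)

Maximum entropy for 4 symbols: H_max = log_2(4) = 2.0000 bits
Actual entropy: H(X) = 1.9183 bits
Redundancy: R = 2.0000 - 1.9183 = 0.0817 bits

This redundancy represents potential for compression: the source could be compressed by 0.0817 bits per symbol.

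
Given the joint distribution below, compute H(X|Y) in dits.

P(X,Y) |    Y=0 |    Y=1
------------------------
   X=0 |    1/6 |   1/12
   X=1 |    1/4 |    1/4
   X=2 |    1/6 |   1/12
0.4453 dits

Using the chain rule: H(X|Y) = H(X,Y) - H(Y)

First, compute H(X,Y) = 0.7403 dits

Marginal P(Y) = (7/12, 5/12)
H(Y) = 0.2950 dits

H(X|Y) = H(X,Y) - H(Y) = 0.7403 - 0.2950 = 0.4453 dits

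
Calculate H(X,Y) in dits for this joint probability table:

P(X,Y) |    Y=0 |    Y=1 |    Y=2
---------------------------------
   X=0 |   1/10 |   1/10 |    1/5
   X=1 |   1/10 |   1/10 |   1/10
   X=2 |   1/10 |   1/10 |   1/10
0.9398 dits

Joint entropy is H(X,Y) = -Σ_{x,y} p(x,y) log p(x,y).

Summing over all non-zero entries:
H(X,Y) = -[1/10·log_10(1/10) + 1/10·log_10(1/10) + 1/5·log_10(1/5) + 1/10·log_10(1/10) + 1/10·log_10(1/10) + 1/10·log_10(1/10) + 1/10·log_10(1/10) + 1/10·log_10(1/10) + 1/10·log_10(1/10)]
H(X,Y) = 0.9398 dits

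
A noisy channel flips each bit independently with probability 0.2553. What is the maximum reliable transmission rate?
0.1804 bits

For a binary symmetric channel (BSC) with error probability p:
Capacity C = 1 - H(p) bits per symbol

where H(p) = -p log₂(p) - (1-p) log₂(1-p) is the binary entropy function.

H(0.2553) = 0.8196 bits
C = 1 - 0.8196 = 0.1804 bits per symbol

This means we can reliably transmit up to 0.1804 bits of information per channel use.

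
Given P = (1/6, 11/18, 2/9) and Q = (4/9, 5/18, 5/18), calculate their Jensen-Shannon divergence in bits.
0.0957 bits

Jensen-Shannon divergence is:
JSD(P||Q) = 0.5 × D_KL(P||M) + 0.5 × D_KL(Q||M)
where M = 0.5 × (P + Q) is the mixture distribution.

M = 0.5 × (1/6, 11/18, 2/9) + 0.5 × (4/9, 5/18, 5/18) = (11/36, 4/9, 1/4)

D_KL(P||M) = 0.0973 bits
D_KL(Q||M) = 0.0941 bits

JSD(P||Q) = 0.5 × 0.0973 + 0.5 × 0.0941 = 0.0957 bits

Unlike KL divergence, JSD is symmetric and bounded: 0 ≤ JSD ≤ log(2).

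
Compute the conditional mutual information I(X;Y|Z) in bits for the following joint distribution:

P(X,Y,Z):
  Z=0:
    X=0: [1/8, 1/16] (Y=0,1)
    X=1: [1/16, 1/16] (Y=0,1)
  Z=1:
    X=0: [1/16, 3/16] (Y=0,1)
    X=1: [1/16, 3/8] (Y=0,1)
0.0148 bits

Conditional mutual information: I(X;Y|Z) = H(X|Z) + H(Y|Z) - H(X,Y|Z)

H(Z) = 0.8960
H(X,Z) = 1.8496 → H(X|Z) = 0.9536
H(Y,Z) = 1.6697 → H(Y|Z) = 0.7737
H(X,Y,Z) = 2.6085 → H(X,Y|Z) = 1.7124

I(X;Y|Z) = 0.9536 + 0.7737 - 1.7124 = 0.0148 bits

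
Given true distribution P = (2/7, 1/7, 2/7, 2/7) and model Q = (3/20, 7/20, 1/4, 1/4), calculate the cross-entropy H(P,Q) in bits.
2.1412 bits

Cross-entropy: H(P,Q) = -Σ p(x) log q(x)

Alternatively: H(P,Q) = H(P) + D_KL(P||Q)
H(P) = 1.9502 bits
D_KL(P||Q) = 0.1910 bits

H(P,Q) = 1.9502 + 0.1910 = 2.1412 bits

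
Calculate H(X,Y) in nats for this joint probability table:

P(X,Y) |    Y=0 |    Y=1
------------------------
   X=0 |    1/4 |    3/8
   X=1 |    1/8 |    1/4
1.3209 nats

Joint entropy is H(X,Y) = -Σ_{x,y} p(x,y) log p(x,y).

Summing over all non-zero entries:
H(X,Y) = -[1/4·log_e(1/4) + 3/8·log_e(3/8) + 1/8·log_e(1/8) + 1/4·log_e(1/4)]
H(X,Y) = 1.3209 nats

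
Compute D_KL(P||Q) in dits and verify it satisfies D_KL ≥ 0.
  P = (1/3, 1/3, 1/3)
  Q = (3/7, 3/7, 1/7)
0.0499 dits

KL divergence satisfies the Gibbs inequality: D_KL(P||Q) ≥ 0 for all distributions P, Q.

D_KL(P||Q) = Σ p(x) log(p(x)/q(x))
Term by term:
  x=0: 1/3 × log_10[(1/3)/(3/7)] = -0.0364
  x=1: 1/3 × log_10[(1/3)/(3/7)] = -0.0364
  x=2: 1/3 × log_10[(1/3)/(1/7)] = 0.1227
D_KL(P||Q) = 0.0499 dits

D_KL(P||Q) = 0.0499 ≥ 0 ✓

This non-negativity is a fundamental property: relative entropy cannot be negative because it measures how different Q is from P.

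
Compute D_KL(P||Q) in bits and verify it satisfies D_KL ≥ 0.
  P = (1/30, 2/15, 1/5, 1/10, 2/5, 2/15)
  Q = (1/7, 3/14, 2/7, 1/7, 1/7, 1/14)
0.3986 bits

KL divergence satisfies the Gibbs inequality: D_KL(P||Q) ≥ 0 for all distributions P, Q.

D_KL(P||Q) = Σ p(x) log(p(x)/q(x))
Term by term:
  x=0: 1/30 × log_2[(1/30)/(1/7)] = -0.0700
  x=1: 2/15 × log_2[(2/15)/(3/14)] = -0.0913
  x=2: 1/5 × log_2[(1/5)/(2/7)] = -0.1029
  x=3: 1/10 × log_2[(1/10)/(1/7)] = -0.0515
  x=4: 2/5 × log_2[(2/5)/(1/7)] = 0.5942
  x=5: 2/15 × log_2[(2/15)/(1/14)] = 0.1201
D_KL(P||Q) = 0.3986 bits

D_KL(P||Q) = 0.3986 ≥ 0 ✓

This non-negativity is a fundamental property: relative entropy cannot be negative because it measures how different Q is from P.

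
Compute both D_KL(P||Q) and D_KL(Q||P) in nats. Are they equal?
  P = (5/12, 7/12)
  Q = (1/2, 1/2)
D_KL(P||Q) = 0.0140, D_KL(Q||P) = 0.0141

KL divergence is not symmetric: D_KL(P||Q) ≠ D_KL(Q||P) in general.

D_KL(P||Q) = 0.0140 nats
D_KL(Q||P) = 0.0141 nats

No, they are not equal!

This asymmetry is why KL divergence is not a true distance metric.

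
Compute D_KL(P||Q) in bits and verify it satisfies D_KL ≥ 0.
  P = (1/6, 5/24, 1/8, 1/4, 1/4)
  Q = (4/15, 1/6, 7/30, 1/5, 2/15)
0.1487 bits

KL divergence satisfies the Gibbs inequality: D_KL(P||Q) ≥ 0 for all distributions P, Q.

D_KL(P||Q) = Σ p(x) log(p(x)/q(x))
Term by term:
  x=0: 1/6 × log_2[(1/6)/(4/15)] = -0.1130
  x=1: 5/24 × log_2[(5/24)/(1/6)] = 0.0671
  x=2: 1/8 × log_2[(1/8)/(7/30)] = -0.1126
  x=3: 1/4 × log_2[(1/4)/(1/5)] = 0.0805
  x=4: 1/4 × log_2[(1/4)/(2/15)] = 0.2267
D_KL(P||Q) = 0.1487 bits

D_KL(P||Q) = 0.1487 ≥ 0 ✓

This non-negativity is a fundamental property: relative entropy cannot be negative because it measures how different Q is from P.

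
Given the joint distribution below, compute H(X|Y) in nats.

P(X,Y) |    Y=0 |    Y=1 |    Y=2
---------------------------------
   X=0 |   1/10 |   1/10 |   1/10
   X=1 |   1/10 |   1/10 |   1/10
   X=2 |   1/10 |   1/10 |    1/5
1.0751 nats

Using the chain rule: H(X|Y) = H(X,Y) - H(Y)

First, compute H(X,Y) = 2.1640 nats

Marginal P(Y) = (3/10, 3/10, 2/5)
H(Y) = 1.0889 nats

H(X|Y) = H(X,Y) - H(Y) = 2.1640 - 1.0889 = 1.0751 nats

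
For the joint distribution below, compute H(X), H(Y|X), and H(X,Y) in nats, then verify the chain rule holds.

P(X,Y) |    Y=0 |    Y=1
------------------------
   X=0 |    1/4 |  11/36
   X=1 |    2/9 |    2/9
H(X,Y) = 1.3773, H(X) = 0.6870, H(Y|X) = 0.6904 (all in nats)

Chain rule: H(X,Y) = H(X) + H(Y|X)

Left side — joint entropy directly:
H(X,Y) = -Σ p(x,y) log p(x,y) = 1.3773 nats

Right side — compute H(Y|X) from the conditional distributions:
P(X) = (5/9, 4/9), so H(X) = 0.6870 nats
H(Y|X) = Σ_x P(X=x) · H(Y|X=x):
  P(Y|X=0) = (9/20, 11/20), H(Y|X=0) = 0.6881, weight P(X=0) = 5/9
  P(Y|X=1) = (1/2, 1/2), H(Y|X=1) = 0.6931, weight P(X=1) = 4/9
H(Y|X) = 0.6904 nats

H(X) + H(Y|X) = 0.6870 + 0.6904 = 1.3773 nats

Both sides equal 1.3773 nats. ✓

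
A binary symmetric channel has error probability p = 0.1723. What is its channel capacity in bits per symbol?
0.3371 bits

For a binary symmetric channel (BSC) with error probability p:
Capacity C = 1 - H(p) bits per symbol

where H(p) = -p log₂(p) - (1-p) log₂(1-p) is the binary entropy function.

H(0.1723) = 0.6629 bits
C = 1 - 0.6629 = 0.3371 bits per symbol

This means we can reliably transmit up to 0.3371 bits of information per channel use.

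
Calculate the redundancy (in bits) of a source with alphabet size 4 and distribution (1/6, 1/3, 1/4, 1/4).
0.0409 bits

Redundancy measures how far a source is from maximum entropy:
R = H_max - H(X)

Maximum entropy for 4 symbols: H_max = log_2(4) = 2.0000 bits
Actual entropy: H(X) = 1.9591 bits
Redundancy: R = 2.0000 - 1.9591 = 0.0409 bits

This redundancy represents potential for compression: the source could be compressed by 0.0409 bits per symbol.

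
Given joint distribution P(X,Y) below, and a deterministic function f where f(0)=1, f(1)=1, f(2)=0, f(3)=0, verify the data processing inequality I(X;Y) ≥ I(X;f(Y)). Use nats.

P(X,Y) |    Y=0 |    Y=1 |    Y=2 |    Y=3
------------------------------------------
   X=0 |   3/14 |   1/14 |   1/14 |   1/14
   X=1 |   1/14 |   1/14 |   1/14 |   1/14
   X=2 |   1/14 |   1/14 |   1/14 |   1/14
I(X;Y) = 0.0334, I(X;f(Y)) = 0.0140, inequality holds: 0.0334 ≥ 0.0140

Data Processing Inequality: For any Markov chain X → Y → Z, we have I(X;Y) ≥ I(X;Z).

Here Z = f(Y) is a deterministic function of Y, forming X → Y → Z.

Original I(X;Y) = 0.0334 nats

After applying f:
P(X,Z) where Z=f(Y):
- P(X,Z=0) = P(X,Y=2) + P(X,Y=3)
- P(X,Z=1) = P(X,Y=0) + P(X,Y=1)

I(X;Z) = I(X;f(Y)) = 0.0140 nats

Verification: 0.0334 ≥ 0.0140 ✓

Information cannot be created by processing; the function f can only lose information about X.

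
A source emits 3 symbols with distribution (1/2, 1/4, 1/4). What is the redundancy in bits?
0.0850 bits

Redundancy measures how far a source is from maximum entropy:
R = H_max - H(X)

Maximum entropy for 3 symbols: H_max = log_2(3) = 1.5850 bits
Actual entropy: H(X) = 1.5000 bits
Redundancy: R = 1.5850 - 1.5000 = 0.0850 bits

This redundancy represents potential for compression: the source could be compressed by 0.0850 bits per symbol.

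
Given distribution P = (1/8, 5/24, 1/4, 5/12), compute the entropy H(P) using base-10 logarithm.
0.5637 dits

Shannon entropy is H(X) = -Σ p(x) log p(x).

For P = (1/8, 5/24, 1/4, 5/12):
H = -1/8 × log_10(1/8) -5/24 × log_10(5/24) -1/4 × log_10(1/4) -5/12 × log_10(5/12)
H = 0.5637 dits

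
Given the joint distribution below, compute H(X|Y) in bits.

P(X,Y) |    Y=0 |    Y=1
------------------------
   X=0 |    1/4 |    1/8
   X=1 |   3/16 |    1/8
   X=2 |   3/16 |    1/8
1.5762 bits

Using the chain rule: H(X|Y) = H(X,Y) - H(Y)

First, compute H(X,Y) = 2.5306 bits

Marginal P(Y) = (5/8, 3/8)
H(Y) = 0.9544 bits

H(X|Y) = H(X,Y) - H(Y) = 2.5306 - 0.9544 = 1.5762 bits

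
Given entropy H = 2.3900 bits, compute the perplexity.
5.2416

Perplexity is 2^H (or exp(H) for natural log).

H = 2.3900 bits
Perplexity = 2^2.3900 = 5.2416

Interpretation: The model's uncertainty is equivalent to choosing uniformly among 5.2 options.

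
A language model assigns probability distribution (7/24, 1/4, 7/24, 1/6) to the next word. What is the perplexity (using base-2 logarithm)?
3.9116

Perplexity is 2^H (or exp(H) for natural log).

First, H = -Σ p log p = 1.9678 bits
Perplexity = 2^1.9678 = 3.9116

Interpretation: The model's uncertainty is equivalent to choosing uniformly among 3.9 options.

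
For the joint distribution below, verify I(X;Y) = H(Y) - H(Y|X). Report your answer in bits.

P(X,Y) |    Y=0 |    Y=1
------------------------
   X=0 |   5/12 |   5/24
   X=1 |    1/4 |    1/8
I(X;Y) = 0.0000 bits

Mutual information has multiple equivalent forms:
- I(X;Y) = H(X) - H(X|Y)
- I(X;Y) = H(Y) - H(Y|X)
- I(X;Y) = H(X) + H(Y) - H(X,Y)

Computing all quantities:
H(X) = 0.9544, H(Y) = 0.9183, H(X,Y) = 1.8727
H(X|Y) = 0.9544, H(Y|X) = 0.9183

Verification:
H(X) - H(X|Y) = 0.9544 - 0.9544 = 0.0000
H(Y) - H(Y|X) = 0.9183 - 0.9183 = 0.0000
H(X) + H(Y) - H(X,Y) = 0.9544 + 0.9183 - 1.8727 = 0.0000

All forms give I(X;Y) = 0.0000 bits. ✓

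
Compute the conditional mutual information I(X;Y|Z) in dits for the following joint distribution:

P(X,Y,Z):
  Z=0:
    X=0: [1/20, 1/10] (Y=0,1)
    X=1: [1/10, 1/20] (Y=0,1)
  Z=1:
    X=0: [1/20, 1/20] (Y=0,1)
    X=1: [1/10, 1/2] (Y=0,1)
0.0178 dits

Conditional mutual information: I(X;Y|Z) = H(X|Z) + H(Y|Z) - H(X,Y|Z)

H(Z) = 0.2653
H(X,Z) = 0.4803 → H(X|Z) = 0.2150
H(Y,Z) = 0.5136 → H(Y|Z) = 0.2483
H(X,Y,Z) = 0.7107 → H(X,Y|Z) = 0.4454

I(X;Y|Z) = 0.2150 + 0.2483 - 0.4454 = 0.0178 dits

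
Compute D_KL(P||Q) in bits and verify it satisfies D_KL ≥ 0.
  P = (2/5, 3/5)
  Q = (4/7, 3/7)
0.0854 bits

KL divergence satisfies the Gibbs inequality: D_KL(P||Q) ≥ 0 for all distributions P, Q.

D_KL(P||Q) = Σ p(x) log(p(x)/q(x))
Term by term:
  x=0: 2/5 × log_2[(2/5)/(4/7)] = -0.2058
  x=1: 3/5 × log_2[(3/5)/(3/7)] = 0.2913
D_KL(P||Q) = 0.0854 bits

D_KL(P||Q) = 0.0854 ≥ 0 ✓

This non-negativity is a fundamental property: relative entropy cannot be negative because it measures how different Q is from P.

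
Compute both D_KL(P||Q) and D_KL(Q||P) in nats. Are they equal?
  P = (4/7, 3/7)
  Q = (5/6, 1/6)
D_KL(P||Q) = 0.1892, D_KL(Q||P) = 0.1570

KL divergence is not symmetric: D_KL(P||Q) ≠ D_KL(Q||P) in general.

D_KL(P||Q) = 0.1892 nats
D_KL(Q||P) = 0.1570 nats

No, they are not equal!

This asymmetry is why KL divergence is not a true distance metric.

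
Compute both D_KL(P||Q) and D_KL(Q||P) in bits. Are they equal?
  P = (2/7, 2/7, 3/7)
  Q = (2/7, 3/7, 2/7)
D_KL(P||Q) = 0.0836, D_KL(Q||P) = 0.0836

KL divergence is not symmetric: D_KL(P||Q) ≠ D_KL(Q||P) in general.

D_KL(P||Q) = 0.0836 bits
D_KL(Q||P) = 0.0836 bits

In this case they happen to be equal (to 4 decimal places).

This asymmetry is why KL divergence is not a true distance metric.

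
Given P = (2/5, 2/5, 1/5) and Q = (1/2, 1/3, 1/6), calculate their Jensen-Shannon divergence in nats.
0.0051 nats

Jensen-Shannon divergence is:
JSD(P||Q) = 0.5 × D_KL(P||M) + 0.5 × D_KL(Q||M)
where M = 0.5 × (P + Q) is the mixture distribution.

M = 0.5 × (2/5, 2/5, 1/5) + 0.5 × (1/2, 1/3, 1/6) = (9/20, 11/30, 0.183333)

D_KL(P||M) = 0.0051 nats
D_KL(Q||M) = 0.0050 nats

JSD(P||Q) = 0.5 × 0.0051 + 0.5 × 0.0050 = 0.0051 nats

Unlike KL divergence, JSD is symmetric and bounded: 0 ≤ JSD ≤ log(2).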